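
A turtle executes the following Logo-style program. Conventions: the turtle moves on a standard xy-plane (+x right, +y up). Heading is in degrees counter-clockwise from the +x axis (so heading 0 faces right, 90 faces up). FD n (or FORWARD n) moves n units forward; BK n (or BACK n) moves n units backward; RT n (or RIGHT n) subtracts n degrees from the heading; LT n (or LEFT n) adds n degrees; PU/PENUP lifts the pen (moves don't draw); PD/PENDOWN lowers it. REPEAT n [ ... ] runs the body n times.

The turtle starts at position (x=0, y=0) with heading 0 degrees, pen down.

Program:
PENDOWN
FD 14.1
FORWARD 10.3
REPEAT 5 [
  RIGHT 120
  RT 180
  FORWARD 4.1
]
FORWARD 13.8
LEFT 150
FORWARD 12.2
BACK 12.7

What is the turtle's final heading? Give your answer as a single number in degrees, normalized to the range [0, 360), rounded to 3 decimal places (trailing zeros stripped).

Executing turtle program step by step:
Start: pos=(0,0), heading=0, pen down
PD: pen down
FD 14.1: (0,0) -> (14.1,0) [heading=0, draw]
FD 10.3: (14.1,0) -> (24.4,0) [heading=0, draw]
REPEAT 5 [
  -- iteration 1/5 --
  RT 120: heading 0 -> 240
  RT 180: heading 240 -> 60
  FD 4.1: (24.4,0) -> (26.45,3.551) [heading=60, draw]
  -- iteration 2/5 --
  RT 120: heading 60 -> 300
  RT 180: heading 300 -> 120
  FD 4.1: (26.45,3.551) -> (24.4,7.101) [heading=120, draw]
  -- iteration 3/5 --
  RT 120: heading 120 -> 0
  RT 180: heading 0 -> 180
  FD 4.1: (24.4,7.101) -> (20.3,7.101) [heading=180, draw]
  -- iteration 4/5 --
  RT 120: heading 180 -> 60
  RT 180: heading 60 -> 240
  FD 4.1: (20.3,7.101) -> (18.25,3.551) [heading=240, draw]
  -- iteration 5/5 --
  RT 120: heading 240 -> 120
  RT 180: heading 120 -> 300
  FD 4.1: (18.25,3.551) -> (20.3,0) [heading=300, draw]
]
FD 13.8: (20.3,0) -> (27.2,-11.951) [heading=300, draw]
LT 150: heading 300 -> 90
FD 12.2: (27.2,-11.951) -> (27.2,0.249) [heading=90, draw]
BK 12.7: (27.2,0.249) -> (27.2,-12.451) [heading=90, draw]
Final: pos=(27.2,-12.451), heading=90, 10 segment(s) drawn

Answer: 90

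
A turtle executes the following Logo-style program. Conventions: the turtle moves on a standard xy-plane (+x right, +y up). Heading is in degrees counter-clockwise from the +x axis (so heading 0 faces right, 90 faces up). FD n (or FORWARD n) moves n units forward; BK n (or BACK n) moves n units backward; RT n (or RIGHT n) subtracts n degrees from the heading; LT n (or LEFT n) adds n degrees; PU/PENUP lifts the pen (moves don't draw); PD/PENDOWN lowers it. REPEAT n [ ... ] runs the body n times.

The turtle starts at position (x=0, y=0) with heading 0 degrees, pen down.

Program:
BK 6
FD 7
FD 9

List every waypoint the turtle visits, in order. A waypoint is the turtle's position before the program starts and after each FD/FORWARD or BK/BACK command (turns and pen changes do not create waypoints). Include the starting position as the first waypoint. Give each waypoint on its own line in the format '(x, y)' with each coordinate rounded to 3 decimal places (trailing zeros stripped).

Executing turtle program step by step:
Start: pos=(0,0), heading=0, pen down
BK 6: (0,0) -> (-6,0) [heading=0, draw]
FD 7: (-6,0) -> (1,0) [heading=0, draw]
FD 9: (1,0) -> (10,0) [heading=0, draw]
Final: pos=(10,0), heading=0, 3 segment(s) drawn
Waypoints (4 total):
(0, 0)
(-6, 0)
(1, 0)
(10, 0)

Answer: (0, 0)
(-6, 0)
(1, 0)
(10, 0)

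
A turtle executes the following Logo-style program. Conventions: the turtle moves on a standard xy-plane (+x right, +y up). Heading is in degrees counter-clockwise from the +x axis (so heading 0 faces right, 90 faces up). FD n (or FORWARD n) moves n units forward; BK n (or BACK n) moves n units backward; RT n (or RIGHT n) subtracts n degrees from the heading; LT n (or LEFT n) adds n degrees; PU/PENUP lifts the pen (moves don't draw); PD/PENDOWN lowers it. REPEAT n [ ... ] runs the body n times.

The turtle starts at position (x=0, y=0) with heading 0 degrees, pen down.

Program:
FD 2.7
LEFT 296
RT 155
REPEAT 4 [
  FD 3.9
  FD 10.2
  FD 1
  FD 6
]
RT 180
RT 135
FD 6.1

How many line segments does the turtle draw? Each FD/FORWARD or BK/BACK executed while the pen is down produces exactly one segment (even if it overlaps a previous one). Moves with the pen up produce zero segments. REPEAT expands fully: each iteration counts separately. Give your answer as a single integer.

Executing turtle program step by step:
Start: pos=(0,0), heading=0, pen down
FD 2.7: (0,0) -> (2.7,0) [heading=0, draw]
LT 296: heading 0 -> 296
RT 155: heading 296 -> 141
REPEAT 4 [
  -- iteration 1/4 --
  FD 3.9: (2.7,0) -> (-0.331,2.454) [heading=141, draw]
  FD 10.2: (-0.331,2.454) -> (-8.258,8.873) [heading=141, draw]
  FD 1: (-8.258,8.873) -> (-9.035,9.503) [heading=141, draw]
  FD 6: (-9.035,9.503) -> (-13.698,13.279) [heading=141, draw]
  -- iteration 2/4 --
  FD 3.9: (-13.698,13.279) -> (-16.729,15.733) [heading=141, draw]
  FD 10.2: (-16.729,15.733) -> (-24.656,22.152) [heading=141, draw]
  FD 1: (-24.656,22.152) -> (-25.433,22.781) [heading=141, draw]
  FD 6: (-25.433,22.781) -> (-30.096,26.557) [heading=141, draw]
  -- iteration 3/4 --
  FD 3.9: (-30.096,26.557) -> (-33.126,29.012) [heading=141, draw]
  FD 10.2: (-33.126,29.012) -> (-41.053,35.431) [heading=141, draw]
  FD 1: (-41.053,35.431) -> (-41.83,36.06) [heading=141, draw]
  FD 6: (-41.83,36.06) -> (-46.493,39.836) [heading=141, draw]
  -- iteration 4/4 --
  FD 3.9: (-46.493,39.836) -> (-49.524,42.29) [heading=141, draw]
  FD 10.2: (-49.524,42.29) -> (-57.451,48.709) [heading=141, draw]
  FD 1: (-57.451,48.709) -> (-58.228,49.339) [heading=141, draw]
  FD 6: (-58.228,49.339) -> (-62.891,53.115) [heading=141, draw]
]
RT 180: heading 141 -> 321
RT 135: heading 321 -> 186
FD 6.1: (-62.891,53.115) -> (-68.958,52.477) [heading=186, draw]
Final: pos=(-68.958,52.477), heading=186, 18 segment(s) drawn
Segments drawn: 18

Answer: 18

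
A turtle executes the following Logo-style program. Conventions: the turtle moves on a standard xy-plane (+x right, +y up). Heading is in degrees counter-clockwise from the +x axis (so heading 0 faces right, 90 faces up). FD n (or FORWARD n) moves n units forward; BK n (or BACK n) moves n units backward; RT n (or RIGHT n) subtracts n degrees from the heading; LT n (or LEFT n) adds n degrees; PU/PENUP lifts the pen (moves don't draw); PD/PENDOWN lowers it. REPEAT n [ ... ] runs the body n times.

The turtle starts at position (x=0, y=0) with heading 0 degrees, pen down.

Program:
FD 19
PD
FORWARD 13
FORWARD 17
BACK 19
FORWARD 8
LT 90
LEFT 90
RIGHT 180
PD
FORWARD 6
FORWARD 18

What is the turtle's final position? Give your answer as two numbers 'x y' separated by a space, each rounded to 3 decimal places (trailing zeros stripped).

Executing turtle program step by step:
Start: pos=(0,0), heading=0, pen down
FD 19: (0,0) -> (19,0) [heading=0, draw]
PD: pen down
FD 13: (19,0) -> (32,0) [heading=0, draw]
FD 17: (32,0) -> (49,0) [heading=0, draw]
BK 19: (49,0) -> (30,0) [heading=0, draw]
FD 8: (30,0) -> (38,0) [heading=0, draw]
LT 90: heading 0 -> 90
LT 90: heading 90 -> 180
RT 180: heading 180 -> 0
PD: pen down
FD 6: (38,0) -> (44,0) [heading=0, draw]
FD 18: (44,0) -> (62,0) [heading=0, draw]
Final: pos=(62,0), heading=0, 7 segment(s) drawn

Answer: 62 0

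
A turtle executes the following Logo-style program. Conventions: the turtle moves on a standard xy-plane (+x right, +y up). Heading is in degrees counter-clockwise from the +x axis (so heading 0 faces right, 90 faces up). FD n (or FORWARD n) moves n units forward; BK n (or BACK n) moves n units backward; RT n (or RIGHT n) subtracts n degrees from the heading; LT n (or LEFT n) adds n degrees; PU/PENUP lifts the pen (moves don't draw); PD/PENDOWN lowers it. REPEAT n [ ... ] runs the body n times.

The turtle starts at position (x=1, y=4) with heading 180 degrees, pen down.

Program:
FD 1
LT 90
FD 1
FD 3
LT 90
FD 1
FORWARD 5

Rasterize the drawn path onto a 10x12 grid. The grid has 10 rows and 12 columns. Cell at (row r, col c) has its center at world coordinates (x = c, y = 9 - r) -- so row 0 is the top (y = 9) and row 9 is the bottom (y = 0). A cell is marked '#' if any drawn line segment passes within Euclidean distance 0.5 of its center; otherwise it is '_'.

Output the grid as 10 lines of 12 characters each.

Segment 0: (1,4) -> (0,4)
Segment 1: (0,4) -> (-0,3)
Segment 2: (-0,3) -> (-0,0)
Segment 3: (-0,0) -> (1,-0)
Segment 4: (1,-0) -> (6,-0)

Answer: ____________
____________
____________
____________
____________
##__________
#___________
#___________
#___________
#######_____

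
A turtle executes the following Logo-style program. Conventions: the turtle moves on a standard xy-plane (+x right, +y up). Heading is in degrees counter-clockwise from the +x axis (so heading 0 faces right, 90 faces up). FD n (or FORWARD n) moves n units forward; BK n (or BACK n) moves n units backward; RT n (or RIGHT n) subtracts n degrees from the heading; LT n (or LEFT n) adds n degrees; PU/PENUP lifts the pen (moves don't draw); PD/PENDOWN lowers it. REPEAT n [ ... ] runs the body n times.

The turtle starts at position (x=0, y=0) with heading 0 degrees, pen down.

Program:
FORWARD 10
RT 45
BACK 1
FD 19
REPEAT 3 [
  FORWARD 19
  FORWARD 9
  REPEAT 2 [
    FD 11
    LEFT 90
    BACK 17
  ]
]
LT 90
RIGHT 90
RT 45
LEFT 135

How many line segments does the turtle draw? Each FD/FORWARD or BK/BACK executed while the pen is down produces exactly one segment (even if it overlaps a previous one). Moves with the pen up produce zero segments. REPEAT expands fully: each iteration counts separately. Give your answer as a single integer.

Answer: 21

Derivation:
Executing turtle program step by step:
Start: pos=(0,0), heading=0, pen down
FD 10: (0,0) -> (10,0) [heading=0, draw]
RT 45: heading 0 -> 315
BK 1: (10,0) -> (9.293,0.707) [heading=315, draw]
FD 19: (9.293,0.707) -> (22.728,-12.728) [heading=315, draw]
REPEAT 3 [
  -- iteration 1/3 --
  FD 19: (22.728,-12.728) -> (36.163,-26.163) [heading=315, draw]
  FD 9: (36.163,-26.163) -> (42.527,-32.527) [heading=315, draw]
  REPEAT 2 [
    -- iteration 1/2 --
    FD 11: (42.527,-32.527) -> (50.305,-40.305) [heading=315, draw]
    LT 90: heading 315 -> 45
    BK 17: (50.305,-40.305) -> (38.284,-52.326) [heading=45, draw]
    -- iteration 2/2 --
    FD 11: (38.284,-52.326) -> (46.062,-44.548) [heading=45, draw]
    LT 90: heading 45 -> 135
    BK 17: (46.062,-44.548) -> (58.083,-56.569) [heading=135, draw]
  ]
  -- iteration 2/3 --
  FD 19: (58.083,-56.569) -> (44.648,-43.134) [heading=135, draw]
  FD 9: (44.648,-43.134) -> (38.284,-36.77) [heading=135, draw]
  REPEAT 2 [
    -- iteration 1/2 --
    FD 11: (38.284,-36.77) -> (30.506,-28.991) [heading=135, draw]
    LT 90: heading 135 -> 225
    BK 17: (30.506,-28.991) -> (42.527,-16.971) [heading=225, draw]
    -- iteration 2/2 --
    FD 11: (42.527,-16.971) -> (34.749,-24.749) [heading=225, draw]
    LT 90: heading 225 -> 315
    BK 17: (34.749,-24.749) -> (22.728,-12.728) [heading=315, draw]
  ]
  -- iteration 3/3 --
  FD 19: (22.728,-12.728) -> (36.163,-26.163) [heading=315, draw]
  FD 9: (36.163,-26.163) -> (42.527,-32.527) [heading=315, draw]
  REPEAT 2 [
    -- iteration 1/2 --
    FD 11: (42.527,-32.527) -> (50.305,-40.305) [heading=315, draw]
    LT 90: heading 315 -> 45
    BK 17: (50.305,-40.305) -> (38.284,-52.326) [heading=45, draw]
    -- iteration 2/2 --
    FD 11: (38.284,-52.326) -> (46.062,-44.548) [heading=45, draw]
    LT 90: heading 45 -> 135
    BK 17: (46.062,-44.548) -> (58.083,-56.569) [heading=135, draw]
  ]
]
LT 90: heading 135 -> 225
RT 90: heading 225 -> 135
RT 45: heading 135 -> 90
LT 135: heading 90 -> 225
Final: pos=(58.083,-56.569), heading=225, 21 segment(s) drawn
Segments drawn: 21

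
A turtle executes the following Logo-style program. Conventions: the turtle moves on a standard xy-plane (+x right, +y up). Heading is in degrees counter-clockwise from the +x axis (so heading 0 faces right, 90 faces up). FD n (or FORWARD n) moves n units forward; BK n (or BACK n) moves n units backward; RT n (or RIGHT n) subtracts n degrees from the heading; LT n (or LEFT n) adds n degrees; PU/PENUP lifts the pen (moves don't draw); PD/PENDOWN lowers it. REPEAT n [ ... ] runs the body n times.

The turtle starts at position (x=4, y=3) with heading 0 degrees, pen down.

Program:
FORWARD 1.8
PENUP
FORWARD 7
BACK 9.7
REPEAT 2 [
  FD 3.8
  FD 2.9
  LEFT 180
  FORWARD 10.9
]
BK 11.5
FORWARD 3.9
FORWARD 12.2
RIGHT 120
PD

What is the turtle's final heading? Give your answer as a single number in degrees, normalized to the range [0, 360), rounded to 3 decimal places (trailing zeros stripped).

Executing turtle program step by step:
Start: pos=(4,3), heading=0, pen down
FD 1.8: (4,3) -> (5.8,3) [heading=0, draw]
PU: pen up
FD 7: (5.8,3) -> (12.8,3) [heading=0, move]
BK 9.7: (12.8,3) -> (3.1,3) [heading=0, move]
REPEAT 2 [
  -- iteration 1/2 --
  FD 3.8: (3.1,3) -> (6.9,3) [heading=0, move]
  FD 2.9: (6.9,3) -> (9.8,3) [heading=0, move]
  LT 180: heading 0 -> 180
  FD 10.9: (9.8,3) -> (-1.1,3) [heading=180, move]
  -- iteration 2/2 --
  FD 3.8: (-1.1,3) -> (-4.9,3) [heading=180, move]
  FD 2.9: (-4.9,3) -> (-7.8,3) [heading=180, move]
  LT 180: heading 180 -> 0
  FD 10.9: (-7.8,3) -> (3.1,3) [heading=0, move]
]
BK 11.5: (3.1,3) -> (-8.4,3) [heading=0, move]
FD 3.9: (-8.4,3) -> (-4.5,3) [heading=0, move]
FD 12.2: (-4.5,3) -> (7.7,3) [heading=0, move]
RT 120: heading 0 -> 240
PD: pen down
Final: pos=(7.7,3), heading=240, 1 segment(s) drawn

Answer: 240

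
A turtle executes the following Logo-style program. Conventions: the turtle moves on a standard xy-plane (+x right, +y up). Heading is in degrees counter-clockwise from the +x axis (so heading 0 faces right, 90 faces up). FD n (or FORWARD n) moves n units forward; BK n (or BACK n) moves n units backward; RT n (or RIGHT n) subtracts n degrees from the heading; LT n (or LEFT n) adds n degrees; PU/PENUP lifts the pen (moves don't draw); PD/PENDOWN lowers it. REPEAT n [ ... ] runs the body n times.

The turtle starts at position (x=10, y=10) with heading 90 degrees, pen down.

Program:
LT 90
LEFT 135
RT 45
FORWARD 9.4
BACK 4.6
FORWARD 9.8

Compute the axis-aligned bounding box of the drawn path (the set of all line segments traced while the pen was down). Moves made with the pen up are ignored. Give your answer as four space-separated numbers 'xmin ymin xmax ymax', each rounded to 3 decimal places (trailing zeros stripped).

Answer: 10 -4.6 10 10

Derivation:
Executing turtle program step by step:
Start: pos=(10,10), heading=90, pen down
LT 90: heading 90 -> 180
LT 135: heading 180 -> 315
RT 45: heading 315 -> 270
FD 9.4: (10,10) -> (10,0.6) [heading=270, draw]
BK 4.6: (10,0.6) -> (10,5.2) [heading=270, draw]
FD 9.8: (10,5.2) -> (10,-4.6) [heading=270, draw]
Final: pos=(10,-4.6), heading=270, 3 segment(s) drawn

Segment endpoints: x in {10, 10, 10}, y in {-4.6, 0.6, 5.2, 10}
xmin=10, ymin=-4.6, xmax=10, ymax=10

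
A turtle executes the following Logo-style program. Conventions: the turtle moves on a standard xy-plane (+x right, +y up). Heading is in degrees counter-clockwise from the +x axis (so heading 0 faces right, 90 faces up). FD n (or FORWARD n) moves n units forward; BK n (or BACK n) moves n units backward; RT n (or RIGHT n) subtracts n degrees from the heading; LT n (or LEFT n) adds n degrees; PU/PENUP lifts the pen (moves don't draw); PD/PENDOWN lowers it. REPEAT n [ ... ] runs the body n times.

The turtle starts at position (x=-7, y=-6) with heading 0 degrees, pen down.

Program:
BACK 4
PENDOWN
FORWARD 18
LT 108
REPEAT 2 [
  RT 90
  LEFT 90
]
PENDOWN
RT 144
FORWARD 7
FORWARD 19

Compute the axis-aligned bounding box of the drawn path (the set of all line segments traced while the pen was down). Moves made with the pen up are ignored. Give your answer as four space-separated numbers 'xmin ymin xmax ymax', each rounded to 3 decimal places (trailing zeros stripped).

Answer: -11 -21.282 28.034 -6

Derivation:
Executing turtle program step by step:
Start: pos=(-7,-6), heading=0, pen down
BK 4: (-7,-6) -> (-11,-6) [heading=0, draw]
PD: pen down
FD 18: (-11,-6) -> (7,-6) [heading=0, draw]
LT 108: heading 0 -> 108
REPEAT 2 [
  -- iteration 1/2 --
  RT 90: heading 108 -> 18
  LT 90: heading 18 -> 108
  -- iteration 2/2 --
  RT 90: heading 108 -> 18
  LT 90: heading 18 -> 108
]
PD: pen down
RT 144: heading 108 -> 324
FD 7: (7,-6) -> (12.663,-10.114) [heading=324, draw]
FD 19: (12.663,-10.114) -> (28.034,-21.282) [heading=324, draw]
Final: pos=(28.034,-21.282), heading=324, 4 segment(s) drawn

Segment endpoints: x in {-11, -7, 7, 12.663, 28.034}, y in {-21.282, -10.114, -6}
xmin=-11, ymin=-21.282, xmax=28.034, ymax=-6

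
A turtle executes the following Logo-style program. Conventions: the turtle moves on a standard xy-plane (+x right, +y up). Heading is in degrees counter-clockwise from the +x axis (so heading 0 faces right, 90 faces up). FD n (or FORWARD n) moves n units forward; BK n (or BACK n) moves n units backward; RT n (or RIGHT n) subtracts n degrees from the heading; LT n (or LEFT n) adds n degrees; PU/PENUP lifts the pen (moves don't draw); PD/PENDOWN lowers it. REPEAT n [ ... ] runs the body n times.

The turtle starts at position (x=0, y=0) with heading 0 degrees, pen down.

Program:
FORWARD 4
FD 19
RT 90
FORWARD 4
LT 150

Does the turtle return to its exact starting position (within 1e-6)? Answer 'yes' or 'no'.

Answer: no

Derivation:
Executing turtle program step by step:
Start: pos=(0,0), heading=0, pen down
FD 4: (0,0) -> (4,0) [heading=0, draw]
FD 19: (4,0) -> (23,0) [heading=0, draw]
RT 90: heading 0 -> 270
FD 4: (23,0) -> (23,-4) [heading=270, draw]
LT 150: heading 270 -> 60
Final: pos=(23,-4), heading=60, 3 segment(s) drawn

Start position: (0, 0)
Final position: (23, -4)
Distance = 23.345; >= 1e-6 -> NOT closed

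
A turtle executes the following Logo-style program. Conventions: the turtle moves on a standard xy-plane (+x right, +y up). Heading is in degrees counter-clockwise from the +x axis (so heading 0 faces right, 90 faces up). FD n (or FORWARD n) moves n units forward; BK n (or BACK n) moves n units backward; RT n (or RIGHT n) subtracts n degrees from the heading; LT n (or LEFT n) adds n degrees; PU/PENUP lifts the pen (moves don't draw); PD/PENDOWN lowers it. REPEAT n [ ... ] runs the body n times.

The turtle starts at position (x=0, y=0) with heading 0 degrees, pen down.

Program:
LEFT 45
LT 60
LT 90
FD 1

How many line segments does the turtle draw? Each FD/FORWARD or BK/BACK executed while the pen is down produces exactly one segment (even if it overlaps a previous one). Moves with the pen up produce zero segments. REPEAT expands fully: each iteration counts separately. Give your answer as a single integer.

Answer: 1

Derivation:
Executing turtle program step by step:
Start: pos=(0,0), heading=0, pen down
LT 45: heading 0 -> 45
LT 60: heading 45 -> 105
LT 90: heading 105 -> 195
FD 1: (0,0) -> (-0.966,-0.259) [heading=195, draw]
Final: pos=(-0.966,-0.259), heading=195, 1 segment(s) drawn
Segments drawn: 1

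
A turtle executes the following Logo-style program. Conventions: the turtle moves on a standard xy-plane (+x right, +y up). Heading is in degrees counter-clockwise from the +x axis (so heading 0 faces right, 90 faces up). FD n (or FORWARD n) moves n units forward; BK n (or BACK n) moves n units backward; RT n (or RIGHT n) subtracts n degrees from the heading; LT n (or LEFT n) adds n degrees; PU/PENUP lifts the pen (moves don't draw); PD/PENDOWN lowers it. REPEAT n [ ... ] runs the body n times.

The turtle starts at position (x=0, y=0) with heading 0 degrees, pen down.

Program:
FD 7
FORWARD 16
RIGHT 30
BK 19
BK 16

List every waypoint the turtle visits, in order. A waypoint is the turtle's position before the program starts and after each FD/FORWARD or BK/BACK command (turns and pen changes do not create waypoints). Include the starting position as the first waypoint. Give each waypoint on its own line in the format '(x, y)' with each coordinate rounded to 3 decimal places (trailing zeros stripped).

Executing turtle program step by step:
Start: pos=(0,0), heading=0, pen down
FD 7: (0,0) -> (7,0) [heading=0, draw]
FD 16: (7,0) -> (23,0) [heading=0, draw]
RT 30: heading 0 -> 330
BK 19: (23,0) -> (6.546,9.5) [heading=330, draw]
BK 16: (6.546,9.5) -> (-7.311,17.5) [heading=330, draw]
Final: pos=(-7.311,17.5), heading=330, 4 segment(s) drawn
Waypoints (5 total):
(0, 0)
(7, 0)
(23, 0)
(6.546, 9.5)
(-7.311, 17.5)

Answer: (0, 0)
(7, 0)
(23, 0)
(6.546, 9.5)
(-7.311, 17.5)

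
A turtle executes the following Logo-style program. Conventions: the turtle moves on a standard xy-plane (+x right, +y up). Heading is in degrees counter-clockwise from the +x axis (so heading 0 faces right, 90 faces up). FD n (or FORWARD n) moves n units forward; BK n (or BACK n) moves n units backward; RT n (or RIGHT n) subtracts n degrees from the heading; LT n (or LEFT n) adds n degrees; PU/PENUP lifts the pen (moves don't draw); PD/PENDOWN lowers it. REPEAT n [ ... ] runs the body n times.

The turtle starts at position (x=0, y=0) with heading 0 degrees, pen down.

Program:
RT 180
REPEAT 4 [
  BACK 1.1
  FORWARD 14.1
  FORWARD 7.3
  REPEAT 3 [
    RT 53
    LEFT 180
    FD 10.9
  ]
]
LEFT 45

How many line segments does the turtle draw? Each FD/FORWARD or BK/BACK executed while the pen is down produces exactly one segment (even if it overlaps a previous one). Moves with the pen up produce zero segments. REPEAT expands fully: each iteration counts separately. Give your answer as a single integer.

Executing turtle program step by step:
Start: pos=(0,0), heading=0, pen down
RT 180: heading 0 -> 180
REPEAT 4 [
  -- iteration 1/4 --
  BK 1.1: (0,0) -> (1.1,0) [heading=180, draw]
  FD 14.1: (1.1,0) -> (-13,0) [heading=180, draw]
  FD 7.3: (-13,0) -> (-20.3,0) [heading=180, draw]
  REPEAT 3 [
    -- iteration 1/3 --
    RT 53: heading 180 -> 127
    LT 180: heading 127 -> 307
    FD 10.9: (-20.3,0) -> (-13.74,-8.705) [heading=307, draw]
    -- iteration 2/3 --
    RT 53: heading 307 -> 254
    LT 180: heading 254 -> 74
    FD 10.9: (-13.74,-8.705) -> (-10.736,1.773) [heading=74, draw]
    -- iteration 3/3 --
    RT 53: heading 74 -> 21
    LT 180: heading 21 -> 201
    FD 10.9: (-10.736,1.773) -> (-20.912,-2.134) [heading=201, draw]
  ]
  -- iteration 2/4 --
  BK 1.1: (-20.912,-2.134) -> (-19.885,-1.739) [heading=201, draw]
  FD 14.1: (-19.885,-1.739) -> (-33.048,-6.792) [heading=201, draw]
  FD 7.3: (-33.048,-6.792) -> (-39.863,-9.408) [heading=201, draw]
  REPEAT 3 [
    -- iteration 1/3 --
    RT 53: heading 201 -> 148
    LT 180: heading 148 -> 328
    FD 10.9: (-39.863,-9.408) -> (-30.62,-15.185) [heading=328, draw]
    -- iteration 2/3 --
    RT 53: heading 328 -> 275
    LT 180: heading 275 -> 95
    FD 10.9: (-30.62,-15.185) -> (-31.57,-4.326) [heading=95, draw]
    -- iteration 3/3 --
    RT 53: heading 95 -> 42
    LT 180: heading 42 -> 222
    FD 10.9: (-31.57,-4.326) -> (-39.67,-11.62) [heading=222, draw]
  ]
  -- iteration 3/4 --
  BK 1.1: (-39.67,-11.62) -> (-38.853,-10.884) [heading=222, draw]
  FD 14.1: (-38.853,-10.884) -> (-49.331,-20.318) [heading=222, draw]
  FD 7.3: (-49.331,-20.318) -> (-54.756,-25.203) [heading=222, draw]
  REPEAT 3 [
    -- iteration 1/3 --
    RT 53: heading 222 -> 169
    LT 180: heading 169 -> 349
    FD 10.9: (-54.756,-25.203) -> (-44.056,-27.283) [heading=349, draw]
    -- iteration 2/3 --
    RT 53: heading 349 -> 296
    LT 180: heading 296 -> 116
    FD 10.9: (-44.056,-27.283) -> (-48.834,-17.486) [heading=116, draw]
    -- iteration 3/3 --
    RT 53: heading 116 -> 63
    LT 180: heading 63 -> 243
    FD 10.9: (-48.834,-17.486) -> (-53.783,-27.198) [heading=243, draw]
  ]
  -- iteration 4/4 --
  BK 1.1: (-53.783,-27.198) -> (-53.283,-26.218) [heading=243, draw]
  FD 14.1: (-53.283,-26.218) -> (-59.685,-38.781) [heading=243, draw]
  FD 7.3: (-59.685,-38.781) -> (-62.999,-45.285) [heading=243, draw]
  REPEAT 3 [
    -- iteration 1/3 --
    RT 53: heading 243 -> 190
    LT 180: heading 190 -> 10
    FD 10.9: (-62.999,-45.285) -> (-52.264,-43.393) [heading=10, draw]
    -- iteration 2/3 --
    RT 53: heading 10 -> 317
    LT 180: heading 317 -> 137
    FD 10.9: (-52.264,-43.393) -> (-60.236,-35.959) [heading=137, draw]
    -- iteration 3/3 --
    RT 53: heading 137 -> 84
    LT 180: heading 84 -> 264
    FD 10.9: (-60.236,-35.959) -> (-61.376,-46.799) [heading=264, draw]
  ]
]
LT 45: heading 264 -> 309
Final: pos=(-61.376,-46.799), heading=309, 24 segment(s) drawn
Segments drawn: 24

Answer: 24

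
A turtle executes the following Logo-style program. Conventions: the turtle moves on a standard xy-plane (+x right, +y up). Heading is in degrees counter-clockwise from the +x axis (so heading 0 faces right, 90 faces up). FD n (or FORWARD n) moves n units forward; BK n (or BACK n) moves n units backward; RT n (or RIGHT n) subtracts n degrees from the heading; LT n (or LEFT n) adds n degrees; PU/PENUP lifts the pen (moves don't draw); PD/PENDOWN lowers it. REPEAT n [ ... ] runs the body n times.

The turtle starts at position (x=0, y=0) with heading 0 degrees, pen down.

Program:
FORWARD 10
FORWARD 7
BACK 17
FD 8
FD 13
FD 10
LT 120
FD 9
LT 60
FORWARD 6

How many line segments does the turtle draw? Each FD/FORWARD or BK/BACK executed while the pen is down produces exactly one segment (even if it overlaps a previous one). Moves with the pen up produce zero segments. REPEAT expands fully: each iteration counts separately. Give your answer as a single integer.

Executing turtle program step by step:
Start: pos=(0,0), heading=0, pen down
FD 10: (0,0) -> (10,0) [heading=0, draw]
FD 7: (10,0) -> (17,0) [heading=0, draw]
BK 17: (17,0) -> (0,0) [heading=0, draw]
FD 8: (0,0) -> (8,0) [heading=0, draw]
FD 13: (8,0) -> (21,0) [heading=0, draw]
FD 10: (21,0) -> (31,0) [heading=0, draw]
LT 120: heading 0 -> 120
FD 9: (31,0) -> (26.5,7.794) [heading=120, draw]
LT 60: heading 120 -> 180
FD 6: (26.5,7.794) -> (20.5,7.794) [heading=180, draw]
Final: pos=(20.5,7.794), heading=180, 8 segment(s) drawn
Segments drawn: 8

Answer: 8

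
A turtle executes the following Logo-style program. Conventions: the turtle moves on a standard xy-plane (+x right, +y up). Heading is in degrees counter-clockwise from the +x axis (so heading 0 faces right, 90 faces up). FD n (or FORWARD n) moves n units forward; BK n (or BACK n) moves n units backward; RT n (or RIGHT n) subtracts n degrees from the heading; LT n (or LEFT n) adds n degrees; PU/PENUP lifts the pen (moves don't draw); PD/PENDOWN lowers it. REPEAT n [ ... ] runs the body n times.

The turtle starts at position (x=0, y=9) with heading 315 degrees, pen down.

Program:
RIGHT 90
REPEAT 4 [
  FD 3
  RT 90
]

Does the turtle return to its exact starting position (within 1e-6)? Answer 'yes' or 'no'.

Executing turtle program step by step:
Start: pos=(0,9), heading=315, pen down
RT 90: heading 315 -> 225
REPEAT 4 [
  -- iteration 1/4 --
  FD 3: (0,9) -> (-2.121,6.879) [heading=225, draw]
  RT 90: heading 225 -> 135
  -- iteration 2/4 --
  FD 3: (-2.121,6.879) -> (-4.243,9) [heading=135, draw]
  RT 90: heading 135 -> 45
  -- iteration 3/4 --
  FD 3: (-4.243,9) -> (-2.121,11.121) [heading=45, draw]
  RT 90: heading 45 -> 315
  -- iteration 4/4 --
  FD 3: (-2.121,11.121) -> (0,9) [heading=315, draw]
  RT 90: heading 315 -> 225
]
Final: pos=(0,9), heading=225, 4 segment(s) drawn

Start position: (0, 9)
Final position: (0, 9)
Distance = 0; < 1e-6 -> CLOSED

Answer: yes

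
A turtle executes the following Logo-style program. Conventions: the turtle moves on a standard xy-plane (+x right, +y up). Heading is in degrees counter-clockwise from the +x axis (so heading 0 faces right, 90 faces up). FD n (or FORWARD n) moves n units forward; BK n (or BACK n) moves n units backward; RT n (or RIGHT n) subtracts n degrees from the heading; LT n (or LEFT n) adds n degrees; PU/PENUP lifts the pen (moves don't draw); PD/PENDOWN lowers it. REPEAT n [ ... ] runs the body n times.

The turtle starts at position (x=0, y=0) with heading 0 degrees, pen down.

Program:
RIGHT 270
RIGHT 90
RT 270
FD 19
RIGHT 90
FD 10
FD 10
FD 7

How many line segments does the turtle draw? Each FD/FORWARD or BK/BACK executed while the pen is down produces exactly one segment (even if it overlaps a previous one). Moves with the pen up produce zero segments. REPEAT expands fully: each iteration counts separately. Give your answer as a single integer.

Executing turtle program step by step:
Start: pos=(0,0), heading=0, pen down
RT 270: heading 0 -> 90
RT 90: heading 90 -> 0
RT 270: heading 0 -> 90
FD 19: (0,0) -> (0,19) [heading=90, draw]
RT 90: heading 90 -> 0
FD 10: (0,19) -> (10,19) [heading=0, draw]
FD 10: (10,19) -> (20,19) [heading=0, draw]
FD 7: (20,19) -> (27,19) [heading=0, draw]
Final: pos=(27,19), heading=0, 4 segment(s) drawn
Segments drawn: 4

Answer: 4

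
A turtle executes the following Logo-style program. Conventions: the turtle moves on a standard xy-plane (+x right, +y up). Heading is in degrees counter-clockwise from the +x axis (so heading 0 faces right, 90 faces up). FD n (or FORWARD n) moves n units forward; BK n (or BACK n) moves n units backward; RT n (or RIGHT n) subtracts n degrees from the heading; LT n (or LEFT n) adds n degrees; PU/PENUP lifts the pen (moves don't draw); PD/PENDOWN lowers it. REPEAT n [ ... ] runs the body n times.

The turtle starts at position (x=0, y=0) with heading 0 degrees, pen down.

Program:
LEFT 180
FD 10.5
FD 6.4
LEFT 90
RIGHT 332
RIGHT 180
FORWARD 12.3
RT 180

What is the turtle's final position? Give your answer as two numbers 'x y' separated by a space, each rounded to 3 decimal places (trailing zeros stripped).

Answer: -22.675 10.86

Derivation:
Executing turtle program step by step:
Start: pos=(0,0), heading=0, pen down
LT 180: heading 0 -> 180
FD 10.5: (0,0) -> (-10.5,0) [heading=180, draw]
FD 6.4: (-10.5,0) -> (-16.9,0) [heading=180, draw]
LT 90: heading 180 -> 270
RT 332: heading 270 -> 298
RT 180: heading 298 -> 118
FD 12.3: (-16.9,0) -> (-22.675,10.86) [heading=118, draw]
RT 180: heading 118 -> 298
Final: pos=(-22.675,10.86), heading=298, 3 segment(s) drawn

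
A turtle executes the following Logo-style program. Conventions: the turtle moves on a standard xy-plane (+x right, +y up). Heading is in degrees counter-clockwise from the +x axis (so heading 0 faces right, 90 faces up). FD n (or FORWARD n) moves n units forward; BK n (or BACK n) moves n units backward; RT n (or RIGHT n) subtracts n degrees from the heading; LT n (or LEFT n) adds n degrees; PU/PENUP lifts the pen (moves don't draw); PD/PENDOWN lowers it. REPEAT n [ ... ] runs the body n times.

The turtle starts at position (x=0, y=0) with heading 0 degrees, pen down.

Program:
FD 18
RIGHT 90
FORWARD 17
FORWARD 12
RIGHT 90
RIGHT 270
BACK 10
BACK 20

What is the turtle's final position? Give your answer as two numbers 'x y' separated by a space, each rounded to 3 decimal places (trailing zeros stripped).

Executing turtle program step by step:
Start: pos=(0,0), heading=0, pen down
FD 18: (0,0) -> (18,0) [heading=0, draw]
RT 90: heading 0 -> 270
FD 17: (18,0) -> (18,-17) [heading=270, draw]
FD 12: (18,-17) -> (18,-29) [heading=270, draw]
RT 90: heading 270 -> 180
RT 270: heading 180 -> 270
BK 10: (18,-29) -> (18,-19) [heading=270, draw]
BK 20: (18,-19) -> (18,1) [heading=270, draw]
Final: pos=(18,1), heading=270, 5 segment(s) drawn

Answer: 18 1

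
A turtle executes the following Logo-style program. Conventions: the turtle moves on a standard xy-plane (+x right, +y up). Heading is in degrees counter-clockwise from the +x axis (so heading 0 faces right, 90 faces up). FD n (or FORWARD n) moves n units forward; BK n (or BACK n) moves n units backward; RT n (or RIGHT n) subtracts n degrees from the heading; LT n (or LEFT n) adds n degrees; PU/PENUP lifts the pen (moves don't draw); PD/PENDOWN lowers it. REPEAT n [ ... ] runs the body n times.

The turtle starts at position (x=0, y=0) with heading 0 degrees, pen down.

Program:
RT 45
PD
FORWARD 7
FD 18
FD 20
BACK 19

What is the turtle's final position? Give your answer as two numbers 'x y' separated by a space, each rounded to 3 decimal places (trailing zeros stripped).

Answer: 18.385 -18.385

Derivation:
Executing turtle program step by step:
Start: pos=(0,0), heading=0, pen down
RT 45: heading 0 -> 315
PD: pen down
FD 7: (0,0) -> (4.95,-4.95) [heading=315, draw]
FD 18: (4.95,-4.95) -> (17.678,-17.678) [heading=315, draw]
FD 20: (17.678,-17.678) -> (31.82,-31.82) [heading=315, draw]
BK 19: (31.82,-31.82) -> (18.385,-18.385) [heading=315, draw]
Final: pos=(18.385,-18.385), heading=315, 4 segment(s) drawn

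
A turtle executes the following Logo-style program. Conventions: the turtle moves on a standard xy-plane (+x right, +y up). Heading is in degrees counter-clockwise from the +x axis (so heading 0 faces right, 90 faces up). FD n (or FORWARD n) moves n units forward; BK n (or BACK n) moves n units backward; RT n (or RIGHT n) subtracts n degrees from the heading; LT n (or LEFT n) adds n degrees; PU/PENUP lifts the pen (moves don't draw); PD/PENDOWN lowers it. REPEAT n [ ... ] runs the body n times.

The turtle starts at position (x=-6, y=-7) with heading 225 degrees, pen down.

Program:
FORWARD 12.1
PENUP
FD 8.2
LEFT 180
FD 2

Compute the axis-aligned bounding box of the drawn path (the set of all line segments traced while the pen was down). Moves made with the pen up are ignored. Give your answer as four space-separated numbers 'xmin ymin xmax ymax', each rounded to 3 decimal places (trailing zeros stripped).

Answer: -14.556 -15.556 -6 -7

Derivation:
Executing turtle program step by step:
Start: pos=(-6,-7), heading=225, pen down
FD 12.1: (-6,-7) -> (-14.556,-15.556) [heading=225, draw]
PU: pen up
FD 8.2: (-14.556,-15.556) -> (-20.354,-21.354) [heading=225, move]
LT 180: heading 225 -> 45
FD 2: (-20.354,-21.354) -> (-18.94,-19.94) [heading=45, move]
Final: pos=(-18.94,-19.94), heading=45, 1 segment(s) drawn

Segment endpoints: x in {-14.556, -6}, y in {-15.556, -7}
xmin=-14.556, ymin=-15.556, xmax=-6, ymax=-7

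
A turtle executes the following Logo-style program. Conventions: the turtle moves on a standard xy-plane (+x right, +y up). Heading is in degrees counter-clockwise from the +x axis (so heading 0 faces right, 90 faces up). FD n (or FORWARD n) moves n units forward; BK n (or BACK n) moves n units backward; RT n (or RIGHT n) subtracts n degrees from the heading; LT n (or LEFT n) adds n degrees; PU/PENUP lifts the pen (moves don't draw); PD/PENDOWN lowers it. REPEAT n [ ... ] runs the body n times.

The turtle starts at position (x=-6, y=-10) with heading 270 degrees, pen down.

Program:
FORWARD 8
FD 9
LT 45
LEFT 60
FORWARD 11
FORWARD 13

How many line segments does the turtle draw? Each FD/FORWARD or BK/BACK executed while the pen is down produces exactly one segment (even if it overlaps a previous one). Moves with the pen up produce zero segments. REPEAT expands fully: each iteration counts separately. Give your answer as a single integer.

Executing turtle program step by step:
Start: pos=(-6,-10), heading=270, pen down
FD 8: (-6,-10) -> (-6,-18) [heading=270, draw]
FD 9: (-6,-18) -> (-6,-27) [heading=270, draw]
LT 45: heading 270 -> 315
LT 60: heading 315 -> 15
FD 11: (-6,-27) -> (4.625,-24.153) [heading=15, draw]
FD 13: (4.625,-24.153) -> (17.182,-20.788) [heading=15, draw]
Final: pos=(17.182,-20.788), heading=15, 4 segment(s) drawn
Segments drawn: 4

Answer: 4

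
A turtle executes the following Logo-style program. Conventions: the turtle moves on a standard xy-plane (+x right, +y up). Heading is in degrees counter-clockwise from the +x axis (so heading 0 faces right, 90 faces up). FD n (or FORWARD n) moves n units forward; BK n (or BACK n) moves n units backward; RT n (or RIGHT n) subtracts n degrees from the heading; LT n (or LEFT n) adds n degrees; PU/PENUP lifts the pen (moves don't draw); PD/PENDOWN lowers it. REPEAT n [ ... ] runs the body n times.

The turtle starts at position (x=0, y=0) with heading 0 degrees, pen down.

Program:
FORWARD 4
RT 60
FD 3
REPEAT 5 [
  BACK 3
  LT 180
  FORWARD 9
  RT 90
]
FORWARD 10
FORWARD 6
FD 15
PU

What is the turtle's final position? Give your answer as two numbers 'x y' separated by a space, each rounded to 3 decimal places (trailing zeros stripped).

Executing turtle program step by step:
Start: pos=(0,0), heading=0, pen down
FD 4: (0,0) -> (4,0) [heading=0, draw]
RT 60: heading 0 -> 300
FD 3: (4,0) -> (5.5,-2.598) [heading=300, draw]
REPEAT 5 [
  -- iteration 1/5 --
  BK 3: (5.5,-2.598) -> (4,0) [heading=300, draw]
  LT 180: heading 300 -> 120
  FD 9: (4,0) -> (-0.5,7.794) [heading=120, draw]
  RT 90: heading 120 -> 30
  -- iteration 2/5 --
  BK 3: (-0.5,7.794) -> (-3.098,6.294) [heading=30, draw]
  LT 180: heading 30 -> 210
  FD 9: (-3.098,6.294) -> (-10.892,1.794) [heading=210, draw]
  RT 90: heading 210 -> 120
  -- iteration 3/5 --
  BK 3: (-10.892,1.794) -> (-9.392,-0.804) [heading=120, draw]
  LT 180: heading 120 -> 300
  FD 9: (-9.392,-0.804) -> (-4.892,-8.598) [heading=300, draw]
  RT 90: heading 300 -> 210
  -- iteration 4/5 --
  BK 3: (-4.892,-8.598) -> (-2.294,-7.098) [heading=210, draw]
  LT 180: heading 210 -> 30
  FD 9: (-2.294,-7.098) -> (5.5,-2.598) [heading=30, draw]
  RT 90: heading 30 -> 300
  -- iteration 5/5 --
  BK 3: (5.5,-2.598) -> (4,0) [heading=300, draw]
  LT 180: heading 300 -> 120
  FD 9: (4,0) -> (-0.5,7.794) [heading=120, draw]
  RT 90: heading 120 -> 30
]
FD 10: (-0.5,7.794) -> (8.16,12.794) [heading=30, draw]
FD 6: (8.16,12.794) -> (13.356,15.794) [heading=30, draw]
FD 15: (13.356,15.794) -> (26.347,23.294) [heading=30, draw]
PU: pen up
Final: pos=(26.347,23.294), heading=30, 15 segment(s) drawn

Answer: 26.347 23.294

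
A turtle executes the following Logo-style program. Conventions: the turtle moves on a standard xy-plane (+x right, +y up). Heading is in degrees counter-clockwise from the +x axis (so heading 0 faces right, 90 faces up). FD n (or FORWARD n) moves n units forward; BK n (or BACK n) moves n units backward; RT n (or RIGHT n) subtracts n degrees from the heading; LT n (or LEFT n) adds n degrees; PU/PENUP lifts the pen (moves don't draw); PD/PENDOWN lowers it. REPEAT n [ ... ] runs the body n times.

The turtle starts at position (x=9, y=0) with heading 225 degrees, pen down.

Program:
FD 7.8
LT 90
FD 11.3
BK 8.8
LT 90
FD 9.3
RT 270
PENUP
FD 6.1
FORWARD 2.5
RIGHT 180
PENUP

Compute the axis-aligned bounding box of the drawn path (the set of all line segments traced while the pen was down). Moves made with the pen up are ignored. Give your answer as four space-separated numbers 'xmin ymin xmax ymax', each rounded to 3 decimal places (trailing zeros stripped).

Answer: 3.485 -13.506 11.828 0

Derivation:
Executing turtle program step by step:
Start: pos=(9,0), heading=225, pen down
FD 7.8: (9,0) -> (3.485,-5.515) [heading=225, draw]
LT 90: heading 225 -> 315
FD 11.3: (3.485,-5.515) -> (11.475,-13.506) [heading=315, draw]
BK 8.8: (11.475,-13.506) -> (5.252,-7.283) [heading=315, draw]
LT 90: heading 315 -> 45
FD 9.3: (5.252,-7.283) -> (11.828,-0.707) [heading=45, draw]
RT 270: heading 45 -> 135
PU: pen up
FD 6.1: (11.828,-0.707) -> (7.515,3.606) [heading=135, move]
FD 2.5: (7.515,3.606) -> (5.747,5.374) [heading=135, move]
RT 180: heading 135 -> 315
PU: pen up
Final: pos=(5.747,5.374), heading=315, 4 segment(s) drawn

Segment endpoints: x in {3.485, 5.252, 9, 11.475, 11.828}, y in {-13.506, -7.283, -5.515, -0.707, 0}
xmin=3.485, ymin=-13.506, xmax=11.828, ymax=0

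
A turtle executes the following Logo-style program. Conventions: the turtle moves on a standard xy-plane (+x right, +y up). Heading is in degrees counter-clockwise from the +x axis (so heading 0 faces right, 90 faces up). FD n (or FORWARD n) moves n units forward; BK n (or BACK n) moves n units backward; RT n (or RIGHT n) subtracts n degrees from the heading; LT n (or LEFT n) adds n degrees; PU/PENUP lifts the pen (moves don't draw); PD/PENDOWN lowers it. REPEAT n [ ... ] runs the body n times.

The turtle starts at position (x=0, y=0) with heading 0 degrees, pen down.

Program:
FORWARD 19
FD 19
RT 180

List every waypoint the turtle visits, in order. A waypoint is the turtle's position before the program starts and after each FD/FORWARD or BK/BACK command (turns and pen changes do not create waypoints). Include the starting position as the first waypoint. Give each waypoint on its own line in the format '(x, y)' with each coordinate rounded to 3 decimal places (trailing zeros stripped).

Executing turtle program step by step:
Start: pos=(0,0), heading=0, pen down
FD 19: (0,0) -> (19,0) [heading=0, draw]
FD 19: (19,0) -> (38,0) [heading=0, draw]
RT 180: heading 0 -> 180
Final: pos=(38,0), heading=180, 2 segment(s) drawn
Waypoints (3 total):
(0, 0)
(19, 0)
(38, 0)

Answer: (0, 0)
(19, 0)
(38, 0)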